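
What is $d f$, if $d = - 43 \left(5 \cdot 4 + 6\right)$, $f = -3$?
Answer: $3354$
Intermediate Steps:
$d = -1118$ ($d = - 43 \left(20 + 6\right) = \left(-43\right) 26 = -1118$)
$d f = \left(-1118\right) \left(-3\right) = 3354$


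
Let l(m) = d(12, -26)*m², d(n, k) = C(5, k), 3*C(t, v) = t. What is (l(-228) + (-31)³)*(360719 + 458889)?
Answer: 46593895192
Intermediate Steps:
C(t, v) = t/3
d(n, k) = 5/3 (d(n, k) = (⅓)*5 = 5/3)
l(m) = 5*m²/3
(l(-228) + (-31)³)*(360719 + 458889) = ((5/3)*(-228)² + (-31)³)*(360719 + 458889) = ((5/3)*51984 - 29791)*819608 = (86640 - 29791)*819608 = 56849*819608 = 46593895192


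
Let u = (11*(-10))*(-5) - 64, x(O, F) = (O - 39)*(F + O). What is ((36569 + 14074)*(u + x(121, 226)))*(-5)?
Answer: -7328042100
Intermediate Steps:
x(O, F) = (-39 + O)*(F + O)
u = 486 (u = -110*(-5) - 64 = 550 - 64 = 486)
((36569 + 14074)*(u + x(121, 226)))*(-5) = ((36569 + 14074)*(486 + (121**2 - 39*226 - 39*121 + 226*121)))*(-5) = (50643*(486 + (14641 - 8814 - 4719 + 27346)))*(-5) = (50643*(486 + 28454))*(-5) = (50643*28940)*(-5) = 1465608420*(-5) = -7328042100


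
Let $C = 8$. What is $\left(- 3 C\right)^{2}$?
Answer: $576$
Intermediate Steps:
$\left(- 3 C\right)^{2} = \left(\left(-3\right) 8\right)^{2} = \left(-24\right)^{2} = 576$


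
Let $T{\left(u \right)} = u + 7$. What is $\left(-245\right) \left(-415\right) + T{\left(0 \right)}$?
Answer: $101682$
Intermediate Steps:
$T{\left(u \right)} = 7 + u$
$\left(-245\right) \left(-415\right) + T{\left(0 \right)} = \left(-245\right) \left(-415\right) + \left(7 + 0\right) = 101675 + 7 = 101682$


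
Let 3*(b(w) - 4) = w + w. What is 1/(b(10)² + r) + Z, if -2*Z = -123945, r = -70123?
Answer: 78095637417/1260166 ≈ 61973.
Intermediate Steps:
Z = 123945/2 (Z = -½*(-123945) = 123945/2 ≈ 61973.)
b(w) = 4 + 2*w/3 (b(w) = 4 + (w + w)/3 = 4 + (2*w)/3 = 4 + 2*w/3)
1/(b(10)² + r) + Z = 1/((4 + (⅔)*10)² - 70123) + 123945/2 = 1/((4 + 20/3)² - 70123) + 123945/2 = 1/((32/3)² - 70123) + 123945/2 = 1/(1024/9 - 70123) + 123945/2 = 1/(-630083/9) + 123945/2 = -9/630083 + 123945/2 = 78095637417/1260166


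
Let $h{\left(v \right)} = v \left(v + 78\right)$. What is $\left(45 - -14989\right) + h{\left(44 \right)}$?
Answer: $20402$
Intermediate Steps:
$h{\left(v \right)} = v \left(78 + v\right)$
$\left(45 - -14989\right) + h{\left(44 \right)} = \left(45 - -14989\right) + 44 \left(78 + 44\right) = \left(45 + 14989\right) + 44 \cdot 122 = 15034 + 5368 = 20402$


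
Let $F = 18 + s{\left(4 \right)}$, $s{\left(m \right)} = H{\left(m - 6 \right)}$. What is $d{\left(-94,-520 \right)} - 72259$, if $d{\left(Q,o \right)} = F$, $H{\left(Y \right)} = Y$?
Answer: $-72243$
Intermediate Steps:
$s{\left(m \right)} = -6 + m$ ($s{\left(m \right)} = m - 6 = -6 + m$)
$F = 16$ ($F = 18 + \left(-6 + 4\right) = 18 - 2 = 16$)
$d{\left(Q,o \right)} = 16$
$d{\left(-94,-520 \right)} - 72259 = 16 - 72259 = -72243$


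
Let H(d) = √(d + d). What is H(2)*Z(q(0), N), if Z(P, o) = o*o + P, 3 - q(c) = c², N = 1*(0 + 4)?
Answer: 38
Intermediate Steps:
N = 4 (N = 1*4 = 4)
q(c) = 3 - c²
Z(P, o) = P + o² (Z(P, o) = o² + P = P + o²)
H(d) = √2*√d (H(d) = √(2*d) = √2*√d)
H(2)*Z(q(0), N) = (√2*√2)*((3 - 1*0²) + 4²) = 2*((3 - 1*0) + 16) = 2*((3 + 0) + 16) = 2*(3 + 16) = 2*19 = 38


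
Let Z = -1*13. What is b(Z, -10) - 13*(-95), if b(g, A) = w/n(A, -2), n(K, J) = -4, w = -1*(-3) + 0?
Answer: 4937/4 ≈ 1234.3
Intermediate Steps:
w = 3 (w = 3 + 0 = 3)
Z = -13
b(g, A) = -3/4 (b(g, A) = 3/(-4) = 3*(-1/4) = -3/4)
b(Z, -10) - 13*(-95) = -3/4 - 13*(-95) = -3/4 + 1235 = 4937/4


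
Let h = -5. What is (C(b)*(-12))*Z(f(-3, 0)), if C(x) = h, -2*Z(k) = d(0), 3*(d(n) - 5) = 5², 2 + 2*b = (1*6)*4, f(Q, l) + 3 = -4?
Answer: -400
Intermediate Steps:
f(Q, l) = -7 (f(Q, l) = -3 - 4 = -7)
b = 11 (b = -1 + ((1*6)*4)/2 = -1 + (6*4)/2 = -1 + (½)*24 = -1 + 12 = 11)
d(n) = 40/3 (d(n) = 5 + (⅓)*5² = 5 + (⅓)*25 = 5 + 25/3 = 40/3)
Z(k) = -20/3 (Z(k) = -½*40/3 = -20/3)
C(x) = -5
(C(b)*(-12))*Z(f(-3, 0)) = -5*(-12)*(-20/3) = 60*(-20/3) = -400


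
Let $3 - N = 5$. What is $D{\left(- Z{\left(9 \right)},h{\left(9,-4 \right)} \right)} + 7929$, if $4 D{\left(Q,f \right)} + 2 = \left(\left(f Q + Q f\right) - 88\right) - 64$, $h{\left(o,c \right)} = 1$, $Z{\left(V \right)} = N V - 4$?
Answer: $\frac{15803}{2} \approx 7901.5$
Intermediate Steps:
$N = -2$ ($N = 3 - 5 = -2$)
$Z{\left(V \right)} = -4 - 2 V$ ($Z{\left(V \right)} = - 2 V - 4 = -4 - 2 V$)
$D{\left(Q,f \right)} = - \frac{77}{2} + \frac{Q f}{2}$ ($D{\left(Q,f \right)} = - \frac{1}{2} + \frac{\left(\left(f Q + Q f\right) - 88\right) - 64}{4} = - \frac{1}{2} + \frac{\left(\left(Q f + Q f\right) - 88\right) - 64}{4} = - \frac{1}{2} + \frac{\left(2 Q f - 88\right) - 64}{4} = - \frac{1}{2} + \frac{\left(-88 + 2 Q f\right) - 64}{4} = - \frac{1}{2} + \frac{-152 + 2 Q f}{4} = - \frac{1}{2} + \left(-38 + \frac{Q f}{2}\right) = - \frac{77}{2} + \frac{Q f}{2}$)
$D{\left(- Z{\left(9 \right)},h{\left(9,-4 \right)} \right)} + 7929 = \left(- \frac{77}{2} + \frac{1}{2} \left(- (-4 - 18)\right) 1\right) + 7929 = \left(- \frac{77}{2} + \frac{1}{2} \left(\left(-1\right) \left(-22\right)\right) 1\right) + 7929 = \left(- \frac{77}{2} + \frac{1}{2} \cdot 22 \cdot 1\right) + 7929 = \left(- \frac{77}{2} + 11\right) + 7929 = - \frac{55}{2} + 7929 = \frac{15803}{2}$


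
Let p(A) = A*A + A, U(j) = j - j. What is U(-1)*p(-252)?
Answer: 0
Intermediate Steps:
U(j) = 0
p(A) = A + A² (p(A) = A² + A = A + A²)
U(-1)*p(-252) = 0*(-252*(1 - 252)) = 0*(-252*(-251)) = 0*63252 = 0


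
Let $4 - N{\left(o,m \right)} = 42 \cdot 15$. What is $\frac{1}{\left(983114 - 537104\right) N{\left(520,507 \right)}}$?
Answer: $- \frac{1}{279202260} \approx -3.5816 \cdot 10^{-9}$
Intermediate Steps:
$N{\left(o,m \right)} = -626$ ($N{\left(o,m \right)} = 4 - 42 \cdot 15 = 4 - 630 = -626$)
$\frac{1}{\left(983114 - 537104\right) N{\left(520,507 \right)}} = \frac{1}{\left(983114 - 537104\right) \left(-626\right)} = \frac{1}{446010} \left(- \frac{1}{626}\right) = - \frac{1}{279202260}$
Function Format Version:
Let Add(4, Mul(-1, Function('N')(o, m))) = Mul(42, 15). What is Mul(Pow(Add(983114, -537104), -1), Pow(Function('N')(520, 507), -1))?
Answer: Rational(-1, 279202260) ≈ -3.5816e-9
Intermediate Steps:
Function('N')(o, m) = -626 (Function('N')(o, m) = Add(4, Mul(-1, Mul(42, 15))) = Add(4, Mul(-1, 630)) = Add(4, -630) = -626)
Mul(Pow(Add(983114, -537104), -1), Pow(Function('N')(520, 507), -1)) = Mul(Pow(Add(983114, -537104), -1), Pow(-626, -1)) = Mul(Pow(446010, -1), Rational(-1, 626)) = Mul(Rational(1, 446010), Rational(-1, 626)) = Rational(-1, 279202260)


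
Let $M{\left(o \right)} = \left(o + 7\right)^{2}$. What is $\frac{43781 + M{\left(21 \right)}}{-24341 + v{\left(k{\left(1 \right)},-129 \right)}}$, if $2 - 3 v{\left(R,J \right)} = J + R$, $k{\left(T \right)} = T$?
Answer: $- \frac{133695}{72893} \approx -1.8341$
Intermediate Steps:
$M{\left(o \right)} = \left(7 + o\right)^{2}$
$v{\left(R,J \right)} = \frac{2}{3} - \frac{J}{3} - \frac{R}{3}$ ($v{\left(R,J \right)} = \frac{2}{3} - \frac{J + R}{3} = \frac{2}{3} - \left(\frac{J}{3} + \frac{R}{3}\right) = \frac{2}{3} - \frac{J}{3} - \frac{R}{3}$)
$\frac{43781 + M{\left(21 \right)}}{-24341 + v{\left(k{\left(1 \right)},-129 \right)}} = \frac{43781 + \left(7 + 21\right)^{2}}{-24341 - - \frac{130}{3}} = \frac{43781 + 28^{2}}{-24341 + \left(\frac{2}{3} + 43 - \frac{1}{3}\right)} = \frac{43781 + 784}{-24341 + \frac{130}{3}} = \frac{44565}{- \frac{72893}{3}} = 44565 \left(- \frac{3}{72893}\right) = - \frac{133695}{72893}$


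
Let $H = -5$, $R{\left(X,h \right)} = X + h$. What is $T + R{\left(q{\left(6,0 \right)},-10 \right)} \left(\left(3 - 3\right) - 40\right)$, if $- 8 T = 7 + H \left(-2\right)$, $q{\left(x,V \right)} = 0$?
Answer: $\frac{3183}{8} \approx 397.88$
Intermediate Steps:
$T = - \frac{17}{8}$ ($T = - \frac{7 - -10}{8} = - \frac{7 + 10}{8} = \left(- \frac{1}{8}\right) 17 = - \frac{17}{8} \approx -2.125$)
$T + R{\left(q{\left(6,0 \right)},-10 \right)} \left(\left(3 - 3\right) - 40\right) = - \frac{17}{8} + \left(0 - 10\right) \left(\left(3 - 3\right) - 40\right) = - \frac{17}{8} - 10 \left(\left(3 - 3\right) - 40\right) = - \frac{17}{8} - 10 \left(0 - 40\right) = - \frac{17}{8} - -400 = - \frac{17}{8} + 400 = \frac{3183}{8}$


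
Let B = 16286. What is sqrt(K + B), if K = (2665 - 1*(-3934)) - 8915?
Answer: sqrt(13970) ≈ 118.19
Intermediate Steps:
K = -2316 (K = (2665 + 3934) - 8915 = 6599 - 8915 = -2316)
sqrt(K + B) = sqrt(-2316 + 16286) = sqrt(13970)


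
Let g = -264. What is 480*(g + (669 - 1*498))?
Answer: -44640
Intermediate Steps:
480*(g + (669 - 1*498)) = 480*(-264 + (669 - 1*498)) = 480*(-264 + (669 - 498)) = 480*(-264 + 171) = 480*(-93) = -44640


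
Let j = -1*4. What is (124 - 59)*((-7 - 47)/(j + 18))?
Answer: -1755/7 ≈ -250.71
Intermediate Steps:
j = -4
(124 - 59)*((-7 - 47)/(j + 18)) = (124 - 59)*((-7 - 47)/(-4 + 18)) = 65*(-54/14) = 65*(-54*1/14) = 65*(-27/7) = -1755/7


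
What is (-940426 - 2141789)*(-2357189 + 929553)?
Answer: 4400281093740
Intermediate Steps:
(-940426 - 2141789)*(-2357189 + 929553) = -3082215*(-1427636) = 4400281093740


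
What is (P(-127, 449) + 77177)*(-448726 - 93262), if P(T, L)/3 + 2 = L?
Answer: -42555813784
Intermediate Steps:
P(T, L) = -6 + 3*L
(P(-127, 449) + 77177)*(-448726 - 93262) = ((-6 + 3*449) + 77177)*(-448726 - 93262) = ((-6 + 1347) + 77177)*(-541988) = (1341 + 77177)*(-541988) = 78518*(-541988) = -42555813784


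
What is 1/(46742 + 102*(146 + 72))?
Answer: 1/68978 ≈ 1.4497e-5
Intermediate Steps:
1/(46742 + 102*(146 + 72)) = 1/(46742 + 102*218) = 1/(46742 + 22236) = 1/68978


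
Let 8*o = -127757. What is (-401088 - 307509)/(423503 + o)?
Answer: -5668776/3260267 ≈ -1.7387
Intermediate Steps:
o = -127757/8 (o = (⅛)*(-127757) = -127757/8 ≈ -15970.)
(-401088 - 307509)/(423503 + o) = (-401088 - 307509)/(423503 - 127757/8) = -708597/3260267/8 = -708597*8/3260267 = -5668776/3260267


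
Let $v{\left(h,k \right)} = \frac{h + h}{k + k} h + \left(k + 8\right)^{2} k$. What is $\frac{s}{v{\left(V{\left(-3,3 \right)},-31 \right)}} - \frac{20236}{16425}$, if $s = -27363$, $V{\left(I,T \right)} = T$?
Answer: $\frac{3645018317}{8350108650} \approx 0.43652$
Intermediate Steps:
$v{\left(h,k \right)} = k \left(8 + k\right)^{2} + \frac{h^{2}}{k}$ ($v{\left(h,k \right)} = \frac{2 h}{2 k} h + \left(8 + k\right)^{2} k = 2 h \frac{1}{2 k} h + k \left(8 + k\right)^{2} = \frac{h}{k} h + k \left(8 + k\right)^{2} = \frac{h^{2}}{k} + k \left(8 + k\right)^{2} = k \left(8 + k\right)^{2} + \frac{h^{2}}{k}$)
$\frac{s}{v{\left(V{\left(-3,3 \right)},-31 \right)}} - \frac{20236}{16425} = - \frac{27363}{- 31 \left(8 - 31\right)^{2} + \frac{3^{2}}{-31}} - \frac{20236}{16425} = - \frac{27363}{- 31 \left(-23\right)^{2} + 9 \left(- \frac{1}{31}\right)} - \frac{20236}{16425} = - \frac{27363}{\left(-31\right) 529 - \frac{9}{31}} - \frac{20236}{16425} = - \frac{27363}{-16399 - \frac{9}{31}} - \frac{20236}{16425} = - \frac{27363}{- \frac{508378}{31}} - \frac{20236}{16425} = \left(-27363\right) \left(- \frac{31}{508378}\right) - \frac{20236}{16425} = \frac{848253}{508378} - \frac{20236}{16425} = \frac{3645018317}{8350108650}$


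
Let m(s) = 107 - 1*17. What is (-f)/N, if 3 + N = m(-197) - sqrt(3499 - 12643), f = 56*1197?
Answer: -215992/619 - 14896*I*sqrt(254)/619 ≈ -348.94 - 383.53*I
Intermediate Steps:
m(s) = 90 (m(s) = 107 - 17 = 90)
f = 67032
N = 87 - 6*I*sqrt(254) (N = -3 + (90 - sqrt(3499 - 12643)) = -3 + (90 - sqrt(-9144)) = -3 + (90 - 6*I*sqrt(254)) = 87 - 6*I*sqrt(254) ≈ 87.0 - 95.624*I)
(-f)/N = (-1*67032)/(87 - 6*I*sqrt(254)) = -67032/(87 - 6*I*sqrt(254))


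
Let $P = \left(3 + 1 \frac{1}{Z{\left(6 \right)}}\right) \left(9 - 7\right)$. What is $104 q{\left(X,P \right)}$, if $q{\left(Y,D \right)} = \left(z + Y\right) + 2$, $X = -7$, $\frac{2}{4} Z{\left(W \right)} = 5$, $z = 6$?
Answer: $104$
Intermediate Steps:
$Z{\left(W \right)} = 10$ ($Z{\left(W \right)} = 2 \cdot 5 = 10$)
$P = \frac{31}{5}$ ($P = \left(3 + 1 \cdot \frac{1}{10}\right) \left(9 - 7\right) = \left(3 + 1 \cdot \frac{1}{10}\right) 2 = \left(3 + \frac{1}{10}\right) 2 = \frac{31}{10} \cdot 2 = \frac{31}{5} \approx 6.2$)
$q{\left(Y,D \right)} = 8 + Y$ ($q{\left(Y,D \right)} = \left(6 + Y\right) + 2 = 8 + Y$)
$104 q{\left(X,P \right)} = 104 \left(8 - 7\right) = 104 \cdot 1 = 104$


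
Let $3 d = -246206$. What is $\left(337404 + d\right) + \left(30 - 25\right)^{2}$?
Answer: $\frac{766081}{3} \approx 2.5536 \cdot 10^{5}$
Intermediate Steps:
$d = - \frac{246206}{3}$ ($d = \frac{1}{3} \left(-246206\right) = - \frac{246206}{3} \approx -82069.0$)
$\left(337404 + d\right) + \left(30 - 25\right)^{2} = \left(337404 - \frac{246206}{3}\right) + \left(30 - 25\right)^{2} = \frac{766006}{3} + 5^{2} = \frac{766006}{3} + 25 = \frac{766081}{3}$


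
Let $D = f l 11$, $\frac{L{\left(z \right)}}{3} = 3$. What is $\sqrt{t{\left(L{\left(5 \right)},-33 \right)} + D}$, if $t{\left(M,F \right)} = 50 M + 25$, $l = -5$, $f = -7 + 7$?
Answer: $5 \sqrt{19} \approx 21.794$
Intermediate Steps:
$f = 0$
$L{\left(z \right)} = 9$ ($L{\left(z \right)} = 3 \cdot 3 = 9$)
$D = 0$ ($D = 0 \left(-5\right) 11 = 0 \cdot 11 = 0$)
$t{\left(M,F \right)} = 25 + 50 M$
$\sqrt{t{\left(L{\left(5 \right)},-33 \right)} + D} = \sqrt{\left(25 + 50 \cdot 9\right) + 0} = \sqrt{\left(25 + 450\right) + 0} = \sqrt{475 + 0} = \sqrt{475} = 5 \sqrt{19}$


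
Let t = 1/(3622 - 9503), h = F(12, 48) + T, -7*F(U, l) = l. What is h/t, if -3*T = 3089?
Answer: 128011727/21 ≈ 6.0958e+6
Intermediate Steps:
T = -3089/3 (T = -⅓*3089 = -3089/3 ≈ -1029.7)
F(U, l) = -l/7
h = -21767/21 (h = -⅐*48 - 3089/3 = -48/7 - 3089/3 = -21767/21 ≈ -1036.5)
t = -1/5881 (t = 1/(-5881) = -1/5881 ≈ -0.00017004)
h/t = -21767/(21*(-1/5881)) = -21767/21*(-5881) = 128011727/21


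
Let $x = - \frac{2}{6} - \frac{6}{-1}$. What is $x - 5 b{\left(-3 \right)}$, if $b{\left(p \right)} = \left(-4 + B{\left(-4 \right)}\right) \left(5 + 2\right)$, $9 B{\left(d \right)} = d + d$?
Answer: $\frac{1591}{9} \approx 176.78$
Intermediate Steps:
$B{\left(d \right)} = \frac{2 d}{9}$ ($B{\left(d \right)} = \frac{d + d}{9} = \frac{2 d}{9}$)
$b{\left(p \right)} = - \frac{308}{9}$ ($b{\left(p \right)} = \left(-4 + \frac{2}{9} \left(-4\right)\right) \left(5 + 2\right) = \left(-4 - \frac{8}{9}\right) 7 = \left(- \frac{44}{9}\right) 7 = - \frac{308}{9}$)
$x = \frac{17}{3}$ ($x = \left(-2\right) \frac{1}{6} - -6 = - \frac{1}{3} + 6 = \frac{17}{3} \approx 5.6667$)
$x - 5 b{\left(-3 \right)} = \frac{17}{3} - - \frac{1540}{9} = \frac{17}{3} + \frac{1540}{9} = \frac{1591}{9}$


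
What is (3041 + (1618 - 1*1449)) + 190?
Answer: 3400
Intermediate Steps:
(3041 + (1618 - 1*1449)) + 190 = (3041 + (1618 - 1449)) + 190 = (3041 + 169) + 190 = 3210 + 190 = 3400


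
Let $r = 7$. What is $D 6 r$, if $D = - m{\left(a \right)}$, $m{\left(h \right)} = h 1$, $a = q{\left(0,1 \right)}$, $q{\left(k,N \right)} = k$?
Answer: $0$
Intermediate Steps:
$a = 0$
$m{\left(h \right)} = h$
$D = 0$ ($D = \left(-1\right) 0 = 0$)
$D 6 r = 0 \cdot 6 \cdot 7 = 0 \cdot 7 = 0$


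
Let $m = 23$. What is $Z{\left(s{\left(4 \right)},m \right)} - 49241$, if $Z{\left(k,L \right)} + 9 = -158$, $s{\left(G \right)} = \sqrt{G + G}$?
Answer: $-49408$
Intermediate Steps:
$s{\left(G \right)} = \sqrt{2} \sqrt{G}$ ($s{\left(G \right)} = \sqrt{2 G} = \sqrt{2} \sqrt{G}$)
$Z{\left(k,L \right)} = -167$ ($Z{\left(k,L \right)} = -9 - 158 = -167$)
$Z{\left(s{\left(4 \right)},m \right)} - 49241 = -167 - 49241 = -49408$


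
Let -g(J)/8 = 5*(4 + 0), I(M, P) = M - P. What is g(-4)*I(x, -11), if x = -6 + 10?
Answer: -2400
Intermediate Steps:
x = 4
g(J) = -160 (g(J) = -40*(4 + 0) = -40*4 = -8*20 = -160)
g(-4)*I(x, -11) = -160*(4 - 1*(-11)) = -160*(4 + 11) = -160*15 = -2400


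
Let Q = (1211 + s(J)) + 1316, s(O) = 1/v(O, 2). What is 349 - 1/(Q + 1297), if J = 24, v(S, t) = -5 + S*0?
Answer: 6672526/19119 ≈ 349.00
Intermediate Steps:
v(S, t) = -5 (v(S, t) = -5 + 0 = -5)
s(O) = -⅕ (s(O) = 1/(-5) = -⅕)
Q = 12634/5 (Q = (1211 - ⅕) + 1316 = 6054/5 + 1316 = 12634/5 ≈ 2526.8)
349 - 1/(Q + 1297) = 349 - 1/(12634/5 + 1297) = 349 - 1/19119/5 = 349 - 1*5/19119 = 349 - 5/19119 = 6672526/19119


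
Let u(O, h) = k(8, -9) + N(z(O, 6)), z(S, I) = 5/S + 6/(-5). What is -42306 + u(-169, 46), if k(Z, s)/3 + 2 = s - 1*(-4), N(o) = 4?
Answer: -42323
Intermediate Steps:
z(S, I) = -6/5 + 5/S (z(S, I) = 5/S + 6*(-⅕) = 5/S - 6/5 = -6/5 + 5/S)
k(Z, s) = 6 + 3*s (k(Z, s) = -6 + 3*(s - 1*(-4)) = -6 + 3*(s + 4) = -6 + 3*(4 + s) = -6 + (12 + 3*s) = 6 + 3*s)
u(O, h) = -17 (u(O, h) = (6 + 3*(-9)) + 4 = (6 - 27) + 4 = -21 + 4 = -17)
-42306 + u(-169, 46) = -42306 - 17 = -42323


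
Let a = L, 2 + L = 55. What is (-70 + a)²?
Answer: 289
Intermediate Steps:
L = 53 (L = -2 + 55 = 53)
a = 53
(-70 + a)² = (-70 + 53)² = (-17)² = 289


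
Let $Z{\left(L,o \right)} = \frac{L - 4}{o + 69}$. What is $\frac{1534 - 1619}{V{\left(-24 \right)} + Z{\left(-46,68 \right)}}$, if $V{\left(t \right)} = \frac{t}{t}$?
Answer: $- \frac{11645}{87} \approx -133.85$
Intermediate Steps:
$Z{\left(L,o \right)} = \frac{-4 + L}{69 + o}$
$V{\left(t \right)} = 1$
$\frac{1534 - 1619}{V{\left(-24 \right)} + Z{\left(-46,68 \right)}} = \frac{1534 - 1619}{1 + \frac{-4 - 46}{69 + 68}} = - \frac{85}{1 + \frac{1}{137} \left(-50\right)} = - \frac{85}{1 - \frac{50}{137}} = - \frac{85}{\frac{87}{137}} = \left(-85\right) \frac{137}{87} = - \frac{11645}{87}$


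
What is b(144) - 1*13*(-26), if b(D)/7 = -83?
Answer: -243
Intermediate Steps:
b(D) = -581 (b(D) = 7*(-83) = -581)
b(144) - 1*13*(-26) = -581 - 1*13*(-26) = -581 - 13*(-26) = -581 - 1*(-338) = -581 + 338 = -243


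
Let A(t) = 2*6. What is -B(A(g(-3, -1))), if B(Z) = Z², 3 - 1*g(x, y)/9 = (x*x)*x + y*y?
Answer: -144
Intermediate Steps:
g(x, y) = 27 - 9*x³ - 9*y² (g(x, y) = 27 - 9*((x*x)*x + y*y) = 27 - 9*(x²*x + y²) = 27 - 9*(x³ + y²) = 27 + (-9*x³ - 9*y²) = 27 - 9*x³ - 9*y²)
A(t) = 12
-B(A(g(-3, -1))) = -1*12² = -1*144 = -144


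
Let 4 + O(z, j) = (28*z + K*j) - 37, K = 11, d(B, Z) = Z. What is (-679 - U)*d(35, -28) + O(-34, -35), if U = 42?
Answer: 18810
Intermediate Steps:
O(z, j) = -41 + 11*j + 28*z (O(z, j) = -4 + ((28*z + 11*j) - 37) = -4 + ((11*j + 28*z) - 37) = -4 + (-37 + 11*j + 28*z) = -41 + 11*j + 28*z)
(-679 - U)*d(35, -28) + O(-34, -35) = (-679 - 1*42)*(-28) + (-41 + 11*(-35) + 28*(-34)) = (-679 - 42)*(-28) + (-41 - 385 - 952) = -721*(-28) - 1378 = 20188 - 1378 = 18810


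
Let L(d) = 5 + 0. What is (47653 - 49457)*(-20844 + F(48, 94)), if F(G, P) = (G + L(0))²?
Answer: 32535140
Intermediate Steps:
L(d) = 5
F(G, P) = (5 + G)² (F(G, P) = (G + 5)² = (5 + G)²)
(47653 - 49457)*(-20844 + F(48, 94)) = (47653 - 49457)*(-20844 + (5 + 48)²) = -1804*(-20844 + 53²) = -1804*(-20844 + 2809) = -1804*(-18035) = 32535140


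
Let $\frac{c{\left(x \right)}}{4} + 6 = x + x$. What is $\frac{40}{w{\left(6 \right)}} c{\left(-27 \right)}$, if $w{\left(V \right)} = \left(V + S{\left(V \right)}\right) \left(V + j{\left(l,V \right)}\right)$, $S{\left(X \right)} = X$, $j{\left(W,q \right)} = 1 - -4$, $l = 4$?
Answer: $- \frac{800}{11} \approx -72.727$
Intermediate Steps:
$j{\left(W,q \right)} = 5$ ($j{\left(W,q \right)} = 1 + 4 = 5$)
$c{\left(x \right)} = -24 + 8 x$ ($c{\left(x \right)} = -24 + 4 \left(x + x\right) = -24 + 4 \cdot 2 x = -24 + 8 x$)
$w{\left(V \right)} = 2 V \left(5 + V\right)$ ($w{\left(V \right)} = \left(V + V\right) \left(V + 5\right) = 2 V \left(5 + V\right)$)
$\frac{40}{w{\left(6 \right)}} c{\left(-27 \right)} = \frac{40}{2 \cdot 6 \left(5 + 6\right)} \left(-24 + 8 \left(-27\right)\right) = \frac{40}{2 \cdot 6 \cdot 11} \left(-24 - 216\right) = \frac{40}{132} \left(-240\right) = 40 \cdot \frac{1}{132} \left(-240\right) = \frac{10}{33} \left(-240\right) = - \frac{800}{11}$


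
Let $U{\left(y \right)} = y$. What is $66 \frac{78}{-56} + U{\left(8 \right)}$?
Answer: $- \frac{1175}{14} \approx -83.929$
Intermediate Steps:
$66 \frac{78}{-56} + U{\left(8 \right)} = 66 \frac{78}{-56} + 8 = 66 \cdot 78 \left(- \frac{1}{56}\right) + 8 = 66 \left(- \frac{39}{28}\right) + 8 = - \frac{1287}{14} + 8 = - \frac{1175}{14}$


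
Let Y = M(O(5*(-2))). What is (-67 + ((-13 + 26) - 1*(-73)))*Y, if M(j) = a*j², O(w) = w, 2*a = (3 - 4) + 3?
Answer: 1900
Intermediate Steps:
a = 1 (a = ((3 - 4) + 3)/2 = (-1 + 3)/2 = (½)*2 = 1)
M(j) = j² (M(j) = 1*j² = j²)
Y = 100 (Y = (5*(-2))² = (-10)² = 100)
(-67 + ((-13 + 26) - 1*(-73)))*Y = (-67 + ((-13 + 26) - 1*(-73)))*100 = (-67 + (13 + 73))*100 = (-67 + 86)*100 = 19*100 = 1900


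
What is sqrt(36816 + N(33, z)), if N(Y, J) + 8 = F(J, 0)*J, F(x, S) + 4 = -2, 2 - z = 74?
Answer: 14*sqrt(190) ≈ 192.98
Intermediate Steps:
z = -72 (z = 2 - 1*74 = 2 - 74 = -72)
F(x, S) = -6 (F(x, S) = -4 - 2 = -6)
N(Y, J) = -8 - 6*J
sqrt(36816 + N(33, z)) = sqrt(36816 + (-8 - 6*(-72))) = sqrt(36816 + (-8 + 432)) = sqrt(36816 + 424) = sqrt(37240) = 14*sqrt(190)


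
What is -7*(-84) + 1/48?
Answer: 28225/48 ≈ 588.02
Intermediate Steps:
-7*(-84) + 1/48 = 588 + 1/48 = 28225/48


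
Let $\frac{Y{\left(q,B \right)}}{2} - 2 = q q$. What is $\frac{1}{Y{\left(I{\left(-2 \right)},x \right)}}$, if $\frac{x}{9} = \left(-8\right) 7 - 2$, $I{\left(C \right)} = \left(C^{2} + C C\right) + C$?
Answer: $\frac{1}{76} \approx 0.013158$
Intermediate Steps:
$I{\left(C \right)} = C + 2 C^{2}$ ($I{\left(C \right)} = \left(C^{2} + C^{2}\right) + C = 2 C^{2} + C = C + 2 C^{2}$)
$x = -522$ ($x = 9 \left(\left(-8\right) 7 - 2\right) = 9 \left(-56 - 2\right) = 9 \left(-58\right) = -522$)
$Y{\left(q,B \right)} = 4 + 2 q^{2}$ ($Y{\left(q,B \right)} = 4 + 2 q q = 4 + 2 q^{2}$)
$\frac{1}{Y{\left(I{\left(-2 \right)},x \right)}} = \frac{1}{4 + 2 \left(- 2 \left(1 + 2 \left(-2\right)\right)\right)^{2}} = \frac{1}{4 + 2 \left(- 2 \left(1 - 4\right)\right)^{2}} = \frac{1}{4 + 2 \left(\left(-2\right) \left(-3\right)\right)^{2}} = \frac{1}{4 + 2 \cdot 6^{2}} = \frac{1}{4 + 2 \cdot 36} = \frac{1}{4 + 72} = \frac{1}{76}$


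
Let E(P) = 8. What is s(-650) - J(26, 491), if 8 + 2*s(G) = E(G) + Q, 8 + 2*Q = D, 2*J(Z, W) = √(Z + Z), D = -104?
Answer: -28 - √13 ≈ -31.606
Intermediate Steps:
J(Z, W) = √2*√Z/2 (J(Z, W) = √(Z + Z)/2 = √(2*Z)/2 = (√2*√Z)/2 = √2*√Z/2)
Q = -56 (Q = -4 + (½)*(-104) = -4 - 52 = -56)
s(G) = -28 (s(G) = -4 + (8 - 56)/2 = -4 + (½)*(-48) = -4 - 24 = -28)
s(-650) - J(26, 491) = -28 - √2*√26/2 = -28 - √13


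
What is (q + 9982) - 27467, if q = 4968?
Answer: -12517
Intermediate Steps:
(q + 9982) - 27467 = (4968 + 9982) - 27467 = 14950 - 27467 = -12517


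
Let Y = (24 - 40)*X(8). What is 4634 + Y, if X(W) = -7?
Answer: 4746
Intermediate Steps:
Y = 112 (Y = (24 - 40)*(-7) = -16*(-7) = 112)
4634 + Y = 4634 + 112 = 4746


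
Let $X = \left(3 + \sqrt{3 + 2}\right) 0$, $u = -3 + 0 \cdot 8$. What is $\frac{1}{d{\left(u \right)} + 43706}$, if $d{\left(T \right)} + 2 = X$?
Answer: $\frac{1}{43704} \approx 2.2881 \cdot 10^{-5}$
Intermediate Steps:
$u = -3$ ($u = -3 + 0 = -3$)
$X = 0$ ($X = \left(3 + \sqrt{5}\right) 0 = 0$)
$d{\left(T \right)} = -2$ ($d{\left(T \right)} = -2 + 0 = -2$)
$\frac{1}{d{\left(u \right)} + 43706} = \frac{1}{-2 + 43706} = \frac{1}{43704}$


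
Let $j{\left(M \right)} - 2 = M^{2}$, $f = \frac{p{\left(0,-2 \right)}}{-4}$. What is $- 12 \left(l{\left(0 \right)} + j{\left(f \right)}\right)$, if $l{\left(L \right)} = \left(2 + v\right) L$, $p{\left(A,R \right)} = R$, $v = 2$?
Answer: $-27$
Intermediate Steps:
$l{\left(L \right)} = 4 L$ ($l{\left(L \right)} = \left(2 + 2\right) L = 4 L$)
$f = \frac{1}{2}$ ($f = - \frac{2}{-4} = \left(-2\right) \left(- \frac{1}{4}\right) = \frac{1}{2} \approx 0.5$)
$j{\left(M \right)} = 2 + M^{2}$
$- 12 \left(l{\left(0 \right)} + j{\left(f \right)}\right) = - 12 \left(4 \cdot 0 + \left(2 + \left(\frac{1}{2}\right)^{2}\right)\right) = - 12 \left(0 + \left(2 + \frac{1}{4}\right)\right) = - 12 \left(0 + \frac{9}{4}\right) = \left(-12\right) \frac{9}{4} = -27$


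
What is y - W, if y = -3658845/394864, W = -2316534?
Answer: 914712222531/394864 ≈ 2.3165e+6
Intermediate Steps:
y = -3658845/394864 (y = -3658845*1/394864 = -3658845/394864 ≈ -9.2661)
y - W = -3658845/394864 - 1*(-2316534) = -3658845/394864 + 2316534 = 914712222531/394864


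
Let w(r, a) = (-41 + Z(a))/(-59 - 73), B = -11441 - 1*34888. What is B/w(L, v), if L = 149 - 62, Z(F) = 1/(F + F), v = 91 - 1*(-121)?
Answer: -2592941472/17383 ≈ -1.4917e+5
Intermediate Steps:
v = 212 (v = 91 + 121 = 212)
Z(F) = 1/(2*F)
L = 87
B = -46329 (B = -11441 - 34888 = -46329)
w(r, a) = 41/132 - 1/(264*a) (w(r, a) = (-41 + 1/(2*a))/(-59 - 73) = (-41 + 1/(2*a))/(-132) = (-41 + 1/(2*a))*(-1/132) = 41/132 - 1/(264*a))
B/w(L, v) = -46329*55968/(-1 + 82*212) = -46329*55968/(-1 + 17384) = -46329/((1/264)*(1/212)*17383) = -46329/17383/55968 = -46329*55968/17383 = -2592941472/17383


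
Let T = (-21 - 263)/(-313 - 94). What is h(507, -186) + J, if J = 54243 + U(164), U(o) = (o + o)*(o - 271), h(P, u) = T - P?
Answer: 7586764/407 ≈ 18641.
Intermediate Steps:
T = 284/407 (T = -284/(-407) = -284*(-1/407) = 284/407 ≈ 0.69779)
h(P, u) = 284/407 - P
U(o) = 2*o*(-271 + o) (U(o) = (2*o)*(-271 + o) = 2*o*(-271 + o))
J = 19147 (J = 54243 + 2*164*(-271 + 164) = 54243 + 2*164*(-107) = 54243 - 35096 = 19147)
h(507, -186) + J = (284/407 - 1*507) + 19147 = (284/407 - 507) + 19147 = -206065/407 + 19147 = 7586764/407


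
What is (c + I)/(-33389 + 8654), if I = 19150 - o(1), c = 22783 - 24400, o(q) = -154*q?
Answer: -17687/24735 ≈ -0.71506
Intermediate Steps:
c = -1617
I = 19304 (I = 19150 - (-154) = 19150 - 1*(-154) = 19150 + 154 = 19304)
(c + I)/(-33389 + 8654) = (-1617 + 19304)/(-33389 + 8654) = 17687/(-24735) = 17687*(-1/24735) = -17687/24735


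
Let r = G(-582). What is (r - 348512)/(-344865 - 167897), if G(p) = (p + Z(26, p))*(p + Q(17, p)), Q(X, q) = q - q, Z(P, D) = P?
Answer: 12460/256381 ≈ 0.048600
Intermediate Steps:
Q(X, q) = 0
G(p) = p*(26 + p) (G(p) = (p + 26)*(p + 0) = (26 + p)*p = p*(26 + p))
r = 323592 (r = -582*(26 - 582) = -582*(-556) = 323592)
(r - 348512)/(-344865 - 167897) = (323592 - 348512)/(-344865 - 167897) = -24920/(-512762) = -24920*(-1/512762) = 12460/256381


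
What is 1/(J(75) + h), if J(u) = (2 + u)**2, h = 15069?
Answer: 1/20998 ≈ 4.7624e-5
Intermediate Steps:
1/(J(75) + h) = 1/((2 + 75)**2 + 15069) = 1/(77**2 + 15069) = 1/(5929 + 15069) = 1/20998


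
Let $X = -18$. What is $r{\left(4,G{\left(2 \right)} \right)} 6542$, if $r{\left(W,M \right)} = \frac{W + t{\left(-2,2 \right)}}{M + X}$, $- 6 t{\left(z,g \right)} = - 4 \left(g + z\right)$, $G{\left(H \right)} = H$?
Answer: $- \frac{3271}{2} \approx -1635.5$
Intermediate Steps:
$t{\left(z,g \right)} = \frac{2 g}{3} + \frac{2 z}{3}$ ($t{\left(z,g \right)} = - \frac{\left(-4\right) \left(g + z\right)}{6} = - \frac{- 4 g - 4 z}{6} = \frac{2 g}{3} + \frac{2 z}{3}$)
$r{\left(W,M \right)} = \frac{W}{-18 + M}$ ($r{\left(W,M \right)} = \frac{W + \left(\frac{2}{3} \cdot 2 + \frac{2}{3} \left(-2\right)\right)}{M - 18} = \frac{W + \left(\frac{4}{3} - \frac{4}{3}\right)}{-18 + M} = \frac{W + 0}{-18 + M} = \frac{W}{-18 + M}$)
$r{\left(4,G{\left(2 \right)} \right)} 6542 = \frac{4}{-18 + 2} \cdot 6542 = \frac{4}{-16} \cdot 6542 = 4 \left(- \frac{1}{16}\right) 6542 = \left(- \frac{1}{4}\right) 6542 = - \frac{3271}{2}$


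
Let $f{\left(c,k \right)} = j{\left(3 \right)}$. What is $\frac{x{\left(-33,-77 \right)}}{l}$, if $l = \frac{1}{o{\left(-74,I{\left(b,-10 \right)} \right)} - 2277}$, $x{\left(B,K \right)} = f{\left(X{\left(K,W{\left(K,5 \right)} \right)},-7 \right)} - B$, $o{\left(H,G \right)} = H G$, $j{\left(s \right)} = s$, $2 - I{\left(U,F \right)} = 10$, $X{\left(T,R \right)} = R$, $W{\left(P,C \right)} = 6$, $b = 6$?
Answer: $-60660$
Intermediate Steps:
$I{\left(U,F \right)} = -8$ ($I{\left(U,F \right)} = 2 - 10 = -8$)
$f{\left(c,k \right)} = 3$
$o{\left(H,G \right)} = G H$
$x{\left(B,K \right)} = 3 - B$
$l = - \frac{1}{1685}$ ($l = \frac{1}{\left(-8\right) \left(-74\right) - 2277} = \frac{1}{592 - 2277} = \frac{1}{-1685} = - \frac{1}{1685} \approx -0.00059347$)
$\frac{x{\left(-33,-77 \right)}}{l} = \frac{3 - -33}{- \frac{1}{1685}} = \left(3 + 33\right) \left(-1685\right) = 36 \left(-1685\right) = -60660$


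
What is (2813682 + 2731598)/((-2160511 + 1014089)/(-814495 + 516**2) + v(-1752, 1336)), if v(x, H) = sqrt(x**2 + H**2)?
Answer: -871320489929462560/364766570389595079 + 16667226346962588800*sqrt(3034)/364766570389595079 ≈ 2514.5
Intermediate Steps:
v(x, H) = sqrt(H**2 + x**2)
(2813682 + 2731598)/((-2160511 + 1014089)/(-814495 + 516**2) + v(-1752, 1336)) = (2813682 + 2731598)/((-2160511 + 1014089)/(-814495 + 516**2) + sqrt(1336**2 + (-1752)**2)) = 5545280/(-1146422/(-814495 + 266256) + sqrt(1784896 + 3069504)) = 5545280/(-1146422/(-548239) + sqrt(4854400)) = 5545280/(-1146422*(-1/548239) + 40*sqrt(3034)) = 5545280/(1146422/548239 + 40*sqrt(3034))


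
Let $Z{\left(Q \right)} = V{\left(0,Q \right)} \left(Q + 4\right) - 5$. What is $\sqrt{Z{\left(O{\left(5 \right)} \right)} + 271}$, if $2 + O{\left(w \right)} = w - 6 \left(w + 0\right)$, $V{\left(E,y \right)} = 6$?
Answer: $8 \sqrt{2} \approx 11.314$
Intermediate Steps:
$O{\left(w \right)} = -2 - 5 w$ ($O{\left(w \right)} = -2 + \left(w - 6 \left(w + 0\right)\right) = -2 + \left(w - 6 w\right) = -2 - 5 w$)
$Z{\left(Q \right)} = 19 + 6 Q$ ($Z{\left(Q \right)} = 6 \left(Q + 4\right) - 5 = 6 \left(4 + Q\right) - 5 = \left(24 + 6 Q\right) - 5 = 19 + 6 Q$)
$\sqrt{Z{\left(O{\left(5 \right)} \right)} + 271} = \sqrt{\left(19 + 6 \left(-2 - 25\right)\right) + 271} = \sqrt{\left(19 + 6 \left(-27\right)\right) + 271} = \sqrt{\left(19 - 162\right) + 271} = \sqrt{-143 + 271} = \sqrt{128} = 8 \sqrt{2}$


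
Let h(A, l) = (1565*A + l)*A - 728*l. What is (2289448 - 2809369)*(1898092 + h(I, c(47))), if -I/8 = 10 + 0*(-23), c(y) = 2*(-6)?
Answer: -6199427780748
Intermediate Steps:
c(y) = -12
I = -80 (I = -8*(10 + 0*(-23)) = -8*(10 + 0) = -8*10 = -80)
h(A, l) = -728*l + A*(l + 1565*A) (h(A, l) = (l + 1565*A)*A - 728*l = A*(l + 1565*A) - 728*l = -728*l + A*(l + 1565*A))
(2289448 - 2809369)*(1898092 + h(I, c(47))) = (2289448 - 2809369)*(1898092 + (-728*(-12) + 1565*(-80)² - 80*(-12))) = -519921*(1898092 + (8736 + 1565*6400 + 960)) = -519921*(1898092 + (8736 + 10016000 + 960)) = -519921*(1898092 + 10025696) = -519921*11923788 = -6199427780748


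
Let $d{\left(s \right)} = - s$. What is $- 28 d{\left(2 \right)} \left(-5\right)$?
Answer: $-280$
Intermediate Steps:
$- 28 d{\left(2 \right)} \left(-5\right) = - 28 \left(\left(-1\right) 2\right) \left(-5\right) = \left(-28\right) \left(-2\right) \left(-5\right) = 56 \left(-5\right) = -280$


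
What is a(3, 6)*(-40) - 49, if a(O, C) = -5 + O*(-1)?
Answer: 271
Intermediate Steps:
a(O, C) = -5 - O
a(3, 6)*(-40) - 49 = (-5 - 1*3)*(-40) - 49 = (-5 - 3)*(-40) - 49 = -8*(-40) - 49 = 320 - 49 = 271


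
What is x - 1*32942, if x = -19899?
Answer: -52841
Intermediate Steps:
x - 1*32942 = -19899 - 1*32942 = -19899 - 32942 = -52841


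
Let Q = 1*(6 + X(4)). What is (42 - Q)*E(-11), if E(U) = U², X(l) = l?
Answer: 3872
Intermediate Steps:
Q = 10 (Q = 1*(6 + 4) = 1*10 = 10)
(42 - Q)*E(-11) = (42 - 1*10)*(-11)² = (42 - 10)*121 = 32*121 = 3872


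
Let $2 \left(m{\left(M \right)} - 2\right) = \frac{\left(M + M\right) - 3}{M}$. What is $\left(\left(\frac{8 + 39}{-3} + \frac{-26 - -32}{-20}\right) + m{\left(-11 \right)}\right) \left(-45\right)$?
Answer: $\frac{6351}{11} \approx 577.36$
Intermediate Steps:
$m{\left(M \right)} = 2 + \frac{-3 + 2 M}{2 M}$ ($m{\left(M \right)} = 2 + \frac{\left(\left(M + M\right) - 3\right) \frac{1}{M}}{2} = 2 + \frac{\left(2 M - 3\right) \frac{1}{M}}{2} = 2 + \frac{\left(-3 + 2 M\right) \frac{1}{M}}{2} = 2 + \frac{\frac{1}{M} \left(-3 + 2 M\right)}{2} = 2 + \frac{-3 + 2 M}{2 M}$)
$\left(\left(\frac{8 + 39}{-3} + \frac{-26 - -32}{-20}\right) + m{\left(-11 \right)}\right) \left(-45\right) = \left(\left(\frac{8 + 39}{-3} + \frac{-26 - -32}{-20}\right) + \left(3 - \frac{3}{2 \left(-11\right)}\right)\right) \left(-45\right) = \left(\left(47 \left(- \frac{1}{3}\right) + \left(-26 + 32\right) \left(- \frac{1}{20}\right)\right) + \left(3 - - \frac{3}{22}\right)\right) \left(-45\right) = \left(\left(- \frac{47}{3} + 6 \left(- \frac{1}{20}\right)\right) + \left(3 + \frac{3}{22}\right)\right) \left(-45\right) = \left(\left(- \frac{47}{3} - \frac{3}{10}\right) + \frac{69}{22}\right) \left(-45\right) = \left(- \frac{479}{30} + \frac{69}{22}\right) \left(-45\right) = \left(- \frac{2117}{165}\right) \left(-45\right) = \frac{6351}{11}$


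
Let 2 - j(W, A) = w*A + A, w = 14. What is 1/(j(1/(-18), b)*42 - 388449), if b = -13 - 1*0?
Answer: -1/380175 ≈ -2.6304e-6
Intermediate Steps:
b = -13 (b = -13 + 0 = -13)
j(W, A) = 2 - 15*A (j(W, A) = 2 - (14*A + A) = 2 - 15*A)
1/(j(1/(-18), b)*42 - 388449) = 1/((2 - 15*(-13))*42 - 388449) = 1/((2 + 195)*42 - 388449) = 1/(197*42 - 388449) = 1/(8274 - 388449) = 1/(-380175) = -1/380175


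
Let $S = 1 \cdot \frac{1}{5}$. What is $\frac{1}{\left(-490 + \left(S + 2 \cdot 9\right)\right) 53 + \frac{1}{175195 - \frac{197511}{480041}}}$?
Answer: $- \frac{420502927420}{10514843898907863} \approx -3.9991 \cdot 10^{-5}$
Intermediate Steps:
$S = \frac{1}{5}$ ($S = 1 \cdot \frac{1}{5} = \frac{1}{5} \approx 0.2$)
$\frac{1}{\left(-490 + \left(S + 2 \cdot 9\right)\right) 53 + \frac{1}{175195 - \frac{197511}{480041}}} = \frac{1}{\left(-490 + \left(\frac{1}{5} + 2 \cdot 9\right)\right) 53 + \frac{1}{175195 - \frac{197511}{480041}}} = \frac{1}{\left(-490 + \left(\frac{1}{5} + 18\right)\right) 53 + \frac{1}{175195 - \frac{197511}{480041}}} = \frac{1}{\left(-490 + \frac{91}{5}\right) 53 + \frac{1}{175195 - \frac{197511}{480041}}} = \frac{1}{\left(- \frac{2359}{5}\right) 53 + \frac{1}{\frac{84100585484}{480041}}} = \frac{1}{- \frac{125027}{5} + \frac{480041}{84100585484}} = \frac{1}{- \frac{10514843898907863}{420502927420}} = - \frac{420502927420}{10514843898907863}$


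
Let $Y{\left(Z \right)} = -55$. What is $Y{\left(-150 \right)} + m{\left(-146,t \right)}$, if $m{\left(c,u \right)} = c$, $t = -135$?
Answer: $-201$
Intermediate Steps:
$Y{\left(-150 \right)} + m{\left(-146,t \right)} = -55 - 146 = -201$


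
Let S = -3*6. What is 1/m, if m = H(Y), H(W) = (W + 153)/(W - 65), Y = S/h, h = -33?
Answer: -709/1689 ≈ -0.41978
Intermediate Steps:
S = -18
Y = 6/11 (Y = -18/(-33) = -18*(-1/33) = 6/11 ≈ 0.54545)
H(W) = (153 + W)/(-65 + W)
m = -1689/709 (m = (153 + 6/11)/(-65 + 6/11) = (1689/11)/(-709/11) = -11/709*1689/11 = -1689/709 ≈ -2.3822)
1/m = 1/(-1689/709) = -709/1689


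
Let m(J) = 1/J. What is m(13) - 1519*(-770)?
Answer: 15205191/13 ≈ 1.1696e+6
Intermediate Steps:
m(13) - 1519*(-770) = 1/13 - 1519*(-770) = 1/13 + 1169630 = 15205191/13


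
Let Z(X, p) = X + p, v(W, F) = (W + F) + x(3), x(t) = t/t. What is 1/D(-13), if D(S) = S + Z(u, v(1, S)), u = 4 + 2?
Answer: -1/18 ≈ -0.055556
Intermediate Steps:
u = 6
x(t) = 1
v(W, F) = 1 + F + W (v(W, F) = (W + F) + 1 = (F + W) + 1 = 1 + F + W)
D(S) = 8 + 2*S (D(S) = S + (6 + (1 + S + 1)) = S + (6 + (2 + S)) = S + (8 + S) = 8 + 2*S)
1/D(-13) = 1/(8 + 2*(-13)) = 1/(8 - 26) = 1/(-18) = -1/18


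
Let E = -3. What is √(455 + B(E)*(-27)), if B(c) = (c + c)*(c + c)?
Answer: I*√517 ≈ 22.738*I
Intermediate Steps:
B(c) = 4*c² (B(c) = (2*c)*(2*c) = 4*c²)
√(455 + B(E)*(-27)) = √(455 + (4*(-3)²)*(-27)) = √(455 + (4*9)*(-27)) = √(455 + 36*(-27)) = √(455 - 972) = √(-517) = I*√517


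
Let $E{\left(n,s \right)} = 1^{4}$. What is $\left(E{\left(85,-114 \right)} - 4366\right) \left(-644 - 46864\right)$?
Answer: $207372420$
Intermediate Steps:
$E{\left(n,s \right)} = 1$
$\left(E{\left(85,-114 \right)} - 4366\right) \left(-644 - 46864\right) = \left(1 - 4366\right) \left(-644 - 46864\right) = \left(-4365\right) \left(-47508\right) = 207372420$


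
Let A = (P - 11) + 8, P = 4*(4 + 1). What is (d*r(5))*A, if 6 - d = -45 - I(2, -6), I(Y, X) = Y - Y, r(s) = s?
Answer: 4335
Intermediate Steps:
P = 20 (P = 4*5 = 20)
I(Y, X) = 0
d = 51 (d = 6 - (-45 - 1*0) = 6 - (-45 + 0) = 6 - 1*(-45) = 6 + 45 = 51)
A = 17 (A = (20 - 11) + 8 = 9 + 8 = 17)
(d*r(5))*A = (51*5)*17 = 255*17 = 4335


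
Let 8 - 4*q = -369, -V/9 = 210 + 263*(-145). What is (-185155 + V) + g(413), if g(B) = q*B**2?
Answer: 64929193/4 ≈ 1.6232e+7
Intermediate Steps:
V = 341325 (V = -9*(210 + 263*(-145)) = -9*(210 - 38135) = -9*(-37925) = 341325)
q = 377/4 (q = 2 - 1/4*(-369) = 2 + 369/4 = 377/4 ≈ 94.250)
g(B) = 377*B**2/4
(-185155 + V) + g(413) = (-185155 + 341325) + (377/4)*413**2 = 156170 + (377/4)*170569 = 156170 + 64304513/4 = 64929193/4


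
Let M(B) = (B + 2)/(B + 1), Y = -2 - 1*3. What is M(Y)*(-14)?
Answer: -21/2 ≈ -10.500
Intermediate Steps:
Y = -5 (Y = -2 - 3 = -5)
M(B) = (2 + B)/(1 + B)
M(Y)*(-14) = ((2 - 5)/(1 - 5))*(-14) = (-3/(-4))*(-14) = -1/4*(-3)*(-14) = (3/4)*(-14) = -21/2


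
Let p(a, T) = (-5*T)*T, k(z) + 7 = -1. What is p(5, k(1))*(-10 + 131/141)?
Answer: 409280/141 ≈ 2902.7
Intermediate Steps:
k(z) = -8 (k(z) = -7 - 1 = -8)
p(a, T) = -5*T**2
p(5, k(1))*(-10 + 131/141) = (-5*(-8)**2)*(-10 + 131/141) = (-5*64)*(-10 + 131*(1/141)) = -320*(-10 + 131/141) = -320*(-1279/141) = 409280/141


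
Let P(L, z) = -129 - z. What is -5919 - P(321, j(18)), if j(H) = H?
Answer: -5772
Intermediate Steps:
-5919 - P(321, j(18)) = -5919 - (-129 - 1*18) = -5919 - (-129 - 18) = -5919 - 1*(-147) = -5919 + 147 = -5772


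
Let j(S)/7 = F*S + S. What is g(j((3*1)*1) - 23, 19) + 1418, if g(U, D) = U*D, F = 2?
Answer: 2178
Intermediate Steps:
j(S) = 21*S (j(S) = 7*(2*S + S) = 7*(3*S) = 21*S)
g(U, D) = D*U
g(j((3*1)*1) - 23, 19) + 1418 = 19*(21*((3*1)*1) - 23) + 1418 = 19*(21*(3*1) - 23) + 1418 = 19*(21*3 - 23) + 1418 = 19*(63 - 23) + 1418 = 19*40 + 1418 = 760 + 1418 = 2178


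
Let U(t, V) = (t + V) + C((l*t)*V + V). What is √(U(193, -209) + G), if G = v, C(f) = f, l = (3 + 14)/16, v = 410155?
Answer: √5873151/4 ≈ 605.86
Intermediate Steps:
l = 17/16 (l = 17*(1/16) = 17/16 ≈ 1.0625)
G = 410155
U(t, V) = t + 2*V + 17*V*t/16 (U(t, V) = (t + V) + ((17*t/16)*V + V) = (V + t) + (17*V*t/16 + V) = (V + t) + (V + 17*V*t/16) = t + 2*V + 17*V*t/16)
√(U(193, -209) + G) = √((193 + 2*(-209) + (17/16)*(-209)*193) + 410155) = √((193 - 418 - 685729/16) + 410155) = √(-689329/16 + 410155) = √(5873151/16) = √5873151/4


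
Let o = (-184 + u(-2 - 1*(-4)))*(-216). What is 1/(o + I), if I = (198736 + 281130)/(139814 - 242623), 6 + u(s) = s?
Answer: 102809/4174388006 ≈ 2.4629e-5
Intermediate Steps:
u(s) = -6 + s
I = -479866/102809 (I = 479866/(-102809) = 479866*(-1/102809) = -479866/102809 ≈ -4.6675)
o = 40608 (o = (-184 + (-6 + (-2 - 1*(-4))))*(-216) = (-184 + (-6 + (-2 + 4)))*(-216) = (-184 + (-6 + 2))*(-216) = (-184 - 4)*(-216) = -188*(-216) = 40608)
1/(o + I) = 1/(40608 - 479866/102809) = 1/(4174388006/102809) = 102809/4174388006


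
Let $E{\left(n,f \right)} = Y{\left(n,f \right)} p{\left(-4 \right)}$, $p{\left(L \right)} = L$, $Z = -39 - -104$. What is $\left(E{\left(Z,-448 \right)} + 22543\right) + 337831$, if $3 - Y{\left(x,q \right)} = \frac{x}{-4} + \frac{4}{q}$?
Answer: $\frac{10088315}{28} \approx 3.603 \cdot 10^{5}$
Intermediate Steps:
$Y{\left(x,q \right)} = 3 - \frac{4}{q} + \frac{x}{4}$ ($Y{\left(x,q \right)} = 3 - \left(\frac{x}{-4} + \frac{4}{q}\right) = 3 - \left(x \left(- \frac{1}{4}\right) + \frac{4}{q}\right) = 3 - \left(- \frac{x}{4} + \frac{4}{q}\right) = 3 - \left(\frac{4}{q} - \frac{x}{4}\right) = 3 + \left(- \frac{4}{q} + \frac{x}{4}\right) = 3 - \frac{4}{q} + \frac{x}{4}$)
$Z = 65$ ($Z = -39 + 104 = 65$)
$E{\left(n,f \right)} = -12 - n + \frac{16}{f}$ ($E{\left(n,f \right)} = \left(3 - \frac{4}{f} + \frac{n}{4}\right) \left(-4\right) = -12 - n + \frac{16}{f}$)
$\left(E{\left(Z,-448 \right)} + 22543\right) + 337831 = \left(\left(-12 - 65 + \frac{16}{-448}\right) + 22543\right) + 337831 = \left(\left(-12 - 65 + 16 \left(- \frac{1}{448}\right)\right) + 22543\right) + 337831 = \left(\left(-12 - 65 - \frac{1}{28}\right) + 22543\right) + 337831 = \left(- \frac{2157}{28} + 22543\right) + 337831 = \frac{629047}{28} + 337831 = \frac{10088315}{28}$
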